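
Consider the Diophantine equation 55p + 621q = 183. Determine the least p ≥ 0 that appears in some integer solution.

534

gcd(621, 55):
  621 = 11*55 + 16
  55 = 3*16 + 7
  16 = 2*7 + 2
  7 = 3*2 + 1
  2 = 2*1
so gcd(621, 55) = 1.
1 divides 183, so solutions exist.
Back-substitute for Bézout coefficients:
  1 = 7 - 3*2
  ... = 55*(271) + 621*(-24)
Scale by 183/1 = 183: (p₀, q₀) = (49593, -4392).
General solution: p = 49593 + 621t, q = -4392 - 55t for integer t.
p ≥ 0: smallest is 49593 mod 621 = 534 (at t = -79), with q = -47.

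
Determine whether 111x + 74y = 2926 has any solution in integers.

no

gcd(111, 74) = 37.
37 does not divide 2926 (remainder 3), so no integer solutions.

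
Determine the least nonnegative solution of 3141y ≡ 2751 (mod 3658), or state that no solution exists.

3589

gcd(3658, 3141) = 1.
1 divides 2751, so solutions exist.
By Bézout, 3141·(-375) + 3658·(322) = 1.
So 3141·(-375) ≡ 1 (mod 3658); multiply by 2751: y ≡ -1031625 (mod 3658).
Smallest nonnegative: y = -1031625 mod 3658 = 3589.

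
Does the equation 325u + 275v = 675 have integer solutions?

gcd(325, 275):
  325 = 1*275 + 50
  275 = 5*50 + 25
  50 = 2*25
so gcd(325, 275) = 25.
25 divides 675, so integer solutions exist.

yes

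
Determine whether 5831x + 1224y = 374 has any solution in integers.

yes

gcd(5831, 1224) = 17  (5831 = 4·1224 + 935, 1224 = 1·935 + 289, 935 = 3·289 + 68, 289 = 4·68 + 17, 68 = 4·17).
17 divides 374, so integer solutions exist.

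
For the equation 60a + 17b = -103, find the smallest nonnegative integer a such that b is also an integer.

gcd(60, 17):
  60 = 3·17 + 9
  17 = 1·9 + 8
  9 = 1·8 + 1
  8 = 8·1
so gcd(60, 17) = 1.
1 divides -103, so solutions exist.
Back-substitute for Bézout coefficients:
  1 = 9 - 1·8
  ... = 60·(2) + 17·(-7)
Scale by -103/1 = -103: (a₀, b₀) = (-206, 721).
General solution: a = -206 + 17t, b = 721 - 60t for integer t.
a ≥ 0: smallest is -206 mod 17 = 15 (at t = 13), with b = -59.

15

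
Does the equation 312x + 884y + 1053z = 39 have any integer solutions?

yes

gcd(884, 312):
  884 = 2·312 + 260
  312 = 1·260 + 52
  260 = 5·52
so gcd(884, 312) = 52.
gcd(52, 1053) = 13.
13 divides 39, so integer solutions exist.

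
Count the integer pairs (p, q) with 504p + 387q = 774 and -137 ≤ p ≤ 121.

6

gcd(504, 387) = 9  (504 = 1·387 + 117, 387 = 3·117 + 36, 117 = 3·36 + 9, 36 = 4·9).
Back-substituting, 504·(10) + 387·(-13) = 9.
Scale by 86: particular solution (860, -1118); reduce p mod 43: (0, 2).
General solution: p = 0 + 43t, q = 2 - 56t for integer t.
-137 ≤ 0 + 43t ≤ 121 gives t ∈ [-3, 2], which is 6 values.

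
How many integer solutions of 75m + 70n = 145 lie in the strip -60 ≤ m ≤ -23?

gcd(75, 70):
  75 = 1×70 + 5
  70 = 14×5
so gcd(75, 70) = 5.
Back-substitute for Bézout coefficients:
  5 = 75 - 1×70
  ... = 75×(1) + 70×(-1)
Scale by 29: particular solution (29, -29); reduce m mod 14: (1, 1).
General solution: m = 1 + 14t, n = 1 - 15t for integer t.
-60 ≤ 1 + 14t ≤ -23 gives t ∈ [-4, -2], which is 3 values.

3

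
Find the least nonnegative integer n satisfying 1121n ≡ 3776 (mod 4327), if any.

2053

gcd(4327, 1121) = 1.
1 divides 3776, so solutions exist.
By Bézout, 1121×(-1378) + 4327×(357) = 1.
So 1121×(-1378) ≡ 1 (mod 4327); multiply by 3776: n ≡ -5203328 (mod 4327).
Smallest nonnegative: n = -5203328 mod 4327 = 2053.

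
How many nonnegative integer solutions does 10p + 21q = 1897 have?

9

gcd(21, 10) = 1  (21 = 2·10 + 1, 10 = 10·1).
Back-substituting, 10·(-2) + 21·(1) = 1.
Scale by 1897: one solution is (-3794, 1897). Reduce p mod 21: (7, 87).
General: p = 7 + 21t, q = 87 - 10t.
p ≥ 0 ⇒ t ≥ 0; q ≥ 0 ⇒ t ≤ 8. So t ∈ [0, 8]: 9 solutions.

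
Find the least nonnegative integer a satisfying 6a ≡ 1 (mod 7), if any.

6

gcd(7, 6):
  7 = 1·6 + 1
  6 = 6·1
so gcd(7, 6) = 1.
1 divides 1, so solutions exist.
Back-substitute for Bézout coefficients:
  1 = 7 - 1·6
  ... = 6·(-1) + 7·(1)
So 6·(-1) ≡ 1 (mod 7); multiply by 1: a ≡ -1 (mod 7).
Smallest nonnegative: a = -1 mod 7 = 6.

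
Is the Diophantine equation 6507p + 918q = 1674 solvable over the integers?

gcd(6507, 918):
  6507 = 7×918 + 81
  918 = 11×81 + 27
  81 = 3×27
so gcd(6507, 918) = 27.
27 divides 1674, so integer solutions exist.

yes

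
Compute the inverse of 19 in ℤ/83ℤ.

35

gcd(83, 19) = 1  (83 = 4*19 + 7, 19 = 2*7 + 5, 7 = 1*5 + 2, 5 = 2*2 + 1, 2 = 2*1).
Back-substituting, 19*(35) + 83*(-8) = 1.
So 19*35 ≡ 1 (mod 83), and 35 mod 83 = 35.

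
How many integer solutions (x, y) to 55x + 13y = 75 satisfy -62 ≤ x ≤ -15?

3

gcd(55, 13):
  55 = 4*13 + 3
  13 = 4*3 + 1
  3 = 3*1
so gcd(55, 13) = 1.
Back-substitute for Bézout coefficients:
  1 = 13 - 4*3
  ... = 55*(-4) + 13*(17)
Scale by 75: particular solution (-300, 1275); reduce x mod 13: (12, -45).
General solution: x = 12 + 13t, y = -45 - 55t for integer t.
-62 ≤ 12 + 13t ≤ -15 gives t ∈ [-5, -3], which is 3 values.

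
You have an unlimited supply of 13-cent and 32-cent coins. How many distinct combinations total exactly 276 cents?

Need nonnegative integers with 13j + 32k = 276.
gcd(13, 32) = 1, and 13·(5) + 32·(-2) = 1.
So (j₀, k₀) = (1380, -552); general j = 1380 + 32t, k = -552 - 13t.
j ≥ 0 ⇒ t ≥ -43; k ≥ 0 ⇒ t ≤ -43. That's 1 value of t.

1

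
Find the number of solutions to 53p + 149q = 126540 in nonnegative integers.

16

gcd(149, 53):
  149 = 2*53 + 43
  53 = 1*43 + 10
  43 = 4*10 + 3
  10 = 3*3 + 1
  3 = 3*1
so gcd(149, 53) = 1.
Back-substitute for Bézout coefficients:
  1 = 10 - 3*3
  ... = 53*(45) + 149*(-16)
Scale by 126540: one solution is (5694300, -2024640). Reduce p mod 149: (116, 808).
General: p = 116 + 149t, q = 808 - 53t.
p ≥ 0 ⇒ t ≥ 0; q ≥ 0 ⇒ t ≤ 15. So t ∈ [0, 15]: 16 solutions.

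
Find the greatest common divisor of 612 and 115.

1

gcd(612, 115):
  612 = 5*115 + 37
  115 = 3*37 + 4
  37 = 9*4 + 1
  4 = 4*1
so gcd(612, 115) = 1.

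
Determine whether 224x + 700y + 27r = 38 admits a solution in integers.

gcd(700, 224) = 28  (700 = 3·224 + 28, 224 = 8·28).
gcd(28, 27) = 1.
1 divides 38, so integer solutions exist.

yes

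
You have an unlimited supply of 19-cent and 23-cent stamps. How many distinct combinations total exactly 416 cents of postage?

1

Need nonnegative integers with 19j + 23k = 416.
gcd(19, 23) = 1, and 19·(-6) + 23·(5) = 1.
So (j₀, k₀) = (-2496, 2080); general j = -2496 + 23t, k = 2080 - 19t.
j ≥ 0 ⇒ t ≥ 109; k ≥ 0 ⇒ t ≤ 109. That's 1 value of t.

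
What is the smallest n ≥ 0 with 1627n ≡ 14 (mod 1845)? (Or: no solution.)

gcd(1845, 1627) = 1  (1845 = 1·1627 + 218, 1627 = 7·218 + 101, 218 = 2·101 + 16, 101 = 6·16 + 5, 16 = 3·5 + 1, 5 = 5·1).
1 divides 14, so solutions exist.
Back-substituting, 1627·(-347) + 1845·(306) = 1.
So 1627·(-347) ≡ 1 (mod 1845); multiply by 14: n ≡ -4858 (mod 1845).
Smallest nonnegative: n = -4858 mod 1845 = 677.

677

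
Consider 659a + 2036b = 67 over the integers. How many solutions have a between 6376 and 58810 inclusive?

gcd(2036, 659) = 1.
By Bézout, 659·(207) + 2036·(-67) = 1.
Particular solution: (1653, -535).
General solution: a = 1653 + 2036t, b = -535 - 659t for integer t.
6376 ≤ 1653 + 2036t ≤ 58810 gives t ∈ [3, 28], which is 26 values.

26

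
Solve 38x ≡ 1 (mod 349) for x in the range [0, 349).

248

gcd(349, 38) = 1.
By Bézout, 38*(-101) + 349*(11) = 1.
So 38*-101 ≡ 1 (mod 349), and -101 mod 349 = 248.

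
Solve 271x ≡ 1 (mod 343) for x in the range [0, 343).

gcd(343, 271):
  343 = 1·271 + 72
  271 = 3·72 + 55
  72 = 1·55 + 17
  55 = 3·17 + 4
  17 = 4·4 + 1
  4 = 4·1
so gcd(343, 271) = 1.
Back-substitute for Bézout coefficients:
  1 = 17 - 4·4
  ... = 271·(-81) + 343·(64)
So 271·-81 ≡ 1 (mod 343), and -81 mod 343 = 262.

262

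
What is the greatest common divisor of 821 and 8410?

1

gcd(8410, 821):
  8410 = 10×821 + 200
  821 = 4×200 + 21
  200 = 9×21 + 11
  21 = 1×11 + 10
  11 = 1×10 + 1
  10 = 10×1
so gcd(8410, 821) = 1.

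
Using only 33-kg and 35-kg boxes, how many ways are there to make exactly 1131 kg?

1

Need nonnegative integers with 33j + 35k = 1131.
gcd(33, 35) = 1, and 33·(17) + 35·(-16) = 1.
So (j₀, k₀) = (19227, -18096); general j = 19227 + 35t, k = -18096 - 33t.
j ≥ 0 ⇒ t ≥ -549; k ≥ 0 ⇒ t ≤ -549. That's 1 value of t.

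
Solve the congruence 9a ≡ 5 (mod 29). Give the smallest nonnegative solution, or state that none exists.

7

gcd(29, 9):
  29 = 3*9 + 2
  9 = 4*2 + 1
  2 = 2*1
so gcd(29, 9) = 1.
1 divides 5, so solutions exist.
Back-substitute for Bézout coefficients:
  1 = 9 - 4*2
  ... = 9*(13) + 29*(-4)
So 9*(13) ≡ 1 (mod 29); multiply by 5: a ≡ 65 (mod 29).
Smallest nonnegative: a = 65 mod 29 = 7.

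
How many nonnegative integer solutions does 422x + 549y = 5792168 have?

gcd(549, 422) = 1.
By Bézout, 422·(134) + 549·(-103) = 1.
One solution: (115, 10462).
General: x = 115 + 549t, y = 10462 - 422t.
x ≥ 0 ⇒ t ≥ 0; y ≥ 0 ⇒ t ≤ 24. So t ∈ [0, 24]: 25 solutions.

25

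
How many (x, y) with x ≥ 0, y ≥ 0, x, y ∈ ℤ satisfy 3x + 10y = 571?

gcd(10, 3) = 1  (10 = 3×3 + 1, 3 = 3×1).
Back-substituting, 3×(-3) + 10×(1) = 1.
Scale by 571: one solution is (-1713, 571). Reduce x mod 10: (7, 55).
General: x = 7 + 10t, y = 55 - 3t.
x ≥ 0 ⇒ t ≥ 0; y ≥ 0 ⇒ t ≤ 18. So t ∈ [0, 18]: 19 solutions.

19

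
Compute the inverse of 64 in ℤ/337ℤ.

gcd(337, 64) = 1.
By Bézout, 64×(79) + 337×(-15) = 1.
So 64×79 ≡ 1 (mod 337), and 79 mod 337 = 79.

79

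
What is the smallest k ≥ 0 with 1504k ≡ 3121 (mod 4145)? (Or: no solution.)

gcd(4145, 1504) = 1  (4145 = 2*1504 + 1137, 1504 = 1*1137 + 367, 1137 = 3*367 + 36, 367 = 10*36 + 7, 36 = 5*7 + 1, 7 = 7*1).
1 divides 3121, so solutions exist.
Back-substituting, 1504*(-576) + 4145*(209) = 1.
So 1504*(-576) ≡ 1 (mod 4145); multiply by 3121: k ≡ -1797696 (mod 4145).
Smallest nonnegative: k = -1797696 mod 4145 = 1234.

1234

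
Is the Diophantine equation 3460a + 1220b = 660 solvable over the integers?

yes

gcd(3460, 1220) = 20.
20 divides 660, so integer solutions exist.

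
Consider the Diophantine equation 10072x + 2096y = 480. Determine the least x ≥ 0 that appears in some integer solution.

gcd(10072, 2096) = 8.
8 divides 480, so solutions exist.
By Bézout, 10072*(113) + 2096*(-543) = 8.
Scale by 480/8 = 60: (x₀, y₀) = (6780, -32580).
General solution: x = 6780 + 262t, y = -32580 - 1259t for integer t.
x ≥ 0: smallest is 6780 mod 262 = 230 (at t = -25), with y = -1105.

230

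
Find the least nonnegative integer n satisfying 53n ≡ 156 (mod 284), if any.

gcd(284, 53) = 1  (284 = 5·53 + 19, 53 = 2·19 + 15, 19 = 1·15 + 4, 15 = 3·4 + 3, 4 = 1·3 + 1, 3 = 3·1).
1 divides 156, so solutions exist.
Back-substituting, 53·(-75) + 284·(14) = 1.
So 53·(-75) ≡ 1 (mod 284); multiply by 156: n ≡ -11700 (mod 284).
Smallest nonnegative: n = -11700 mod 284 = 228.

228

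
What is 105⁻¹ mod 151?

128

gcd(151, 105):
  151 = 1*105 + 46
  105 = 2*46 + 13
  46 = 3*13 + 7
  13 = 1*7 + 6
  7 = 1*6 + 1
  6 = 6*1
so gcd(151, 105) = 1.
Back-substitute for Bézout coefficients:
  1 = 7 - 1*6
  ... = 105*(-23) + 151*(16)
So 105*-23 ≡ 1 (mod 151), and -23 mod 151 = 128.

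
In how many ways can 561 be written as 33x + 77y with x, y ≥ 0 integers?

gcd(77, 33) = 11  (77 = 2×33 + 11, 33 = 3×11).
Back-substituting, 33×(-2) + 77×(1) = 11.
Scale by 51: one solution is (-102, 51). Reduce x mod 7: (3, 6).
General: x = 3 + 7t, y = 6 - 3t.
x ≥ 0 ⇒ t ≥ 0; y ≥ 0 ⇒ t ≤ 2. So t ∈ [0, 2]: 3 solutions.

3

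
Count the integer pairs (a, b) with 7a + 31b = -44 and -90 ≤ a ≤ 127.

gcd(31, 7):
  31 = 4·7 + 3
  7 = 2·3 + 1
  3 = 3·1
so gcd(31, 7) = 1.
Back-substitute for Bézout coefficients:
  1 = 7 - 2·3
  ... = 7·(9) + 31·(-2)
Scale by -44: particular solution (-396, 88); reduce a mod 31: (7, -3).
General solution: a = 7 + 31t, b = -3 - 7t for integer t.
-90 ≤ 7 + 31t ≤ 127 gives t ∈ [-3, 3], which is 7 values.

7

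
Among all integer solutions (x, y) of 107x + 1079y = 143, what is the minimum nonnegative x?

1040

gcd(1079, 107):
  1079 = 10×107 + 9
  107 = 11×9 + 8
  9 = 1×8 + 1
  8 = 8×1
so gcd(1079, 107) = 1.
1 divides 143, so solutions exist.
Back-substitute for Bézout coefficients:
  1 = 9 - 1×8
  ... = 107×(-121) + 1079×(12)
Scale by 143/1 = 143: (x₀, y₀) = (-17303, 1716).
General solution: x = -17303 + 1079t, y = 1716 - 107t for integer t.
x ≥ 0: smallest is -17303 mod 1079 = 1040 (at t = 17), with y = -103.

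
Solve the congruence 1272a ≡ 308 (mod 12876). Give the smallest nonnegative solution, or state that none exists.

no solution

gcd(12876, 1272) = 12.
12 does not divide 308, so the congruence has no solution.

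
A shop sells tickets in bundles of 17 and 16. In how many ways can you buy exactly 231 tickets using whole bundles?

Need nonnegative integers with 17j + 16k = 231.
gcd(17, 16) = 1, and 17·(1) + 16·(-1) = 1.
So (j₀, k₀) = (231, -231); general j = 231 + 16t, k = -231 - 17t.
j ≥ 0 ⇒ t ≥ -14; k ≥ 0 ⇒ t ≤ -14. That's 1 value of t.

1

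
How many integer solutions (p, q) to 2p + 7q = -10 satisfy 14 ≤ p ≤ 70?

gcd(7, 2):
  7 = 3*2 + 1
  2 = 2*1
so gcd(7, 2) = 1.
Back-substitute for Bézout coefficients:
  1 = 7 - 3*2
  ... = 2*(-3) + 7*(1)
Scale by -10: particular solution (30, -10); reduce p mod 7: (2, -2).
General solution: p = 2 + 7t, q = -2 - 2t for integer t.
14 ≤ 2 + 7t ≤ 70 gives t ∈ [2, 9], which is 8 values.

8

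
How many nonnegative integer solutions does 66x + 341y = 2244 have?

gcd(341, 66):
  341 = 5*66 + 11
  66 = 6*11
so gcd(341, 66) = 11.
Back-substitute for Bézout coefficients:
  11 = 341 - 5*66
  ... = 66*(-5) + 341*(1)
Scale by 204: one solution is (-1020, 204). Reduce x mod 31: (3, 6).
General: x = 3 + 31t, y = 6 - 6t.
x ≥ 0 ⇒ t ≥ 0; y ≥ 0 ⇒ t ≤ 1. So t ∈ [0, 1]: 2 solutions.

2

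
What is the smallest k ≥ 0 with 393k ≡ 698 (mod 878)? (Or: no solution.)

462

gcd(878, 393) = 1  (878 = 2×393 + 92, 393 = 4×92 + 25, 92 = 3×25 + 17, 25 = 1×17 + 8, 17 = 2×8 + 1, 8 = 8×1).
1 divides 698, so solutions exist.
Back-substituting, 393×(-105) + 878×(47) = 1.
So 393×(-105) ≡ 1 (mod 878); multiply by 698: k ≡ -73290 (mod 878).
Smallest nonnegative: k = -73290 mod 878 = 462.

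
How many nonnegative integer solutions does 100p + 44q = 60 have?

gcd(100, 44) = 4.
By Bézout, 100×(4) + 44×(-9) = 4.
One solution: (5, -10).
General: p = 5 + 11t, q = -10 - 25t.
p ≥ 0 ⇒ t ≥ 0; q ≥ 0 ⇒ t ≤ -1. So t ∈ [0, -1]: 0 solutions.

0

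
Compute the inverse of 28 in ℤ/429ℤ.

46

gcd(429, 28) = 1.
By Bézout, 28*(46) + 429*(-3) = 1.
So 28*46 ≡ 1 (mod 429), and 46 mod 429 = 46.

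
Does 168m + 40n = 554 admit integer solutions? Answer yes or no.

no

gcd(168, 40) = 8  (168 = 4·40 + 8, 40 = 5·8).
8 does not divide 554 (remainder 2), so no integer solutions.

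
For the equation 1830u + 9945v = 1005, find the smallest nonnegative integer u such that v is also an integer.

419

gcd(9945, 1830) = 15.
15 divides 1005, so solutions exist.
By Bézout, 1830×(125) + 9945×(-23) = 15.
Scale by 1005/15 = 67: (u₀, v₀) = (8375, -1541).
General solution: u = 8375 + 663t, v = -1541 - 122t for integer t.
u ≥ 0: smallest is 8375 mod 663 = 419 (at t = -12), with v = -77.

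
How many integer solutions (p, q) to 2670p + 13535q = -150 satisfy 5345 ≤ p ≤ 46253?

15

gcd(13535, 2670):
  13535 = 5·2670 + 185
  2670 = 14·185 + 80
  185 = 2·80 + 25
  80 = 3·25 + 5
  25 = 5·5
so gcd(13535, 2670) = 5.
Back-substitute for Bézout coefficients:
  5 = 80 - 3·25
  ... = 2670·(512) + 13535·(-101)
Scale by -30: particular solution (-15360, 3030); reduce p mod 2707: (882, -174).
General solution: p = 882 + 2707t, q = -174 - 534t for integer t.
5345 ≤ 882 + 2707t ≤ 46253 gives t ∈ [2, 16], which is 15 values.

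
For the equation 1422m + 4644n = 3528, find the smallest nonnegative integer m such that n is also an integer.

gcd(4644, 1422) = 18  (4644 = 3*1422 + 378, 1422 = 3*378 + 288, 378 = 1*288 + 90, 288 = 3*90 + 18, 90 = 5*18).
18 divides 3528, so solutions exist.
Back-substituting, 1422*(49) + 4644*(-15) = 18.
Scale by 3528/18 = 196: (m₀, n₀) = (9604, -2940).
General solution: m = 9604 + 258t, n = -2940 - 79t for integer t.
m ≥ 0: smallest is 9604 mod 258 = 58 (at t = -37), with n = -17.

58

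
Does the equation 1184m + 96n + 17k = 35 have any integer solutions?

yes

gcd(1184, 96) = 32  (1184 = 12×96 + 32, 96 = 3×32).
gcd(32, 17) = 1.
1 divides 35, so integer solutions exist.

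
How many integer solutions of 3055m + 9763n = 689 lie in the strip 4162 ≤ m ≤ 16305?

gcd(9763, 3055):
  9763 = 3×3055 + 598
  3055 = 5×598 + 65
  598 = 9×65 + 13
  65 = 5×13
so gcd(9763, 3055) = 13.
Back-substitute for Bézout coefficients:
  13 = 598 - 9×65
  ... = 3055×(-147) + 9763×(46)
Scale by 53: particular solution (-7791, 2438); reduce m mod 751: (470, -147).
General solution: m = 470 + 751t, n = -147 - 235t for integer t.
4162 ≤ 470 + 751t ≤ 16305 gives t ∈ [5, 21], which is 17 values.

17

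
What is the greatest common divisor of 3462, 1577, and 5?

gcd(3462, 1577) = 1  (3462 = 2×1577 + 308, 1577 = 5×308 + 37, 308 = 8×37 + 12, 37 = 3×12 + 1, 12 = 12×1).
gcd(1, 5) = 1.

1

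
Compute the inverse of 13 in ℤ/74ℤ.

gcd(74, 13) = 1  (74 = 5·13 + 9, 13 = 1·9 + 4, 9 = 2·4 + 1, 4 = 4·1).
Back-substituting, 13·(-17) + 74·(3) = 1.
So 13·-17 ≡ 1 (mod 74), and -17 mod 74 = 57.

57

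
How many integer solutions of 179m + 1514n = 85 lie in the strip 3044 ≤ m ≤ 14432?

gcd(1514, 179):
  1514 = 8·179 + 82
  179 = 2·82 + 15
  82 = 5·15 + 7
  15 = 2·7 + 1
  7 = 7·1
so gcd(1514, 179) = 1.
Back-substitute for Bézout coefficients:
  1 = 15 - 2·7
  ... = 179·(203) + 1514·(-24)
Scale by 85: particular solution (17255, -2040); reduce m mod 1514: (601, -71).
General solution: m = 601 + 1514t, n = -71 - 179t for integer t.
3044 ≤ 601 + 1514t ≤ 14432 gives t ∈ [2, 9], which is 8 values.

8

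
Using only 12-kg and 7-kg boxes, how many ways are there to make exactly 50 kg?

1

Need nonnegative integers with 12j + 7k = 50.
gcd(12, 7) = 1, and 12·(3) + 7·(-5) = 1.
So (j₀, k₀) = (150, -250); general j = 150 + 7t, k = -250 - 12t.
j ≥ 0 ⇒ t ≥ -21; k ≥ 0 ⇒ t ≤ -21. That's 1 value of t.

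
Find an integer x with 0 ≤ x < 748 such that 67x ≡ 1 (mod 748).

67

gcd(748, 67):
  748 = 11*67 + 11
  67 = 6*11 + 1
  11 = 11*1
so gcd(748, 67) = 1.
Back-substitute for Bézout coefficients:
  1 = 67 - 6*11
  ... = 67*(67) + 748*(-6)
So 67*67 ≡ 1 (mod 748), and 67 mod 748 = 67.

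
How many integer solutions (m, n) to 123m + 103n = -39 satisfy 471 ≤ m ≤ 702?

gcd(123, 103) = 1.
By Bézout, 123*(-36) + 103*(43) = 1.
Particular solution: (65, -78).
General solution: m = 65 + 103t, n = -78 - 123t for integer t.
471 ≤ 65 + 103t ≤ 702 gives t ∈ [4, 6], which is 3 values.

3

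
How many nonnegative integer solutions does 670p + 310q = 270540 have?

13

gcd(670, 310) = 10  (670 = 2×310 + 50, 310 = 6×50 + 10, 50 = 5×10).
Back-substituting, 670×(-6) + 310×(13) = 10.
Scale by 27054: one solution is (-162324, 351702). Reduce p mod 31: (23, 823).
General: p = 23 + 31t, q = 823 - 67t.
p ≥ 0 ⇒ t ≥ 0; q ≥ 0 ⇒ t ≤ 12. So t ∈ [0, 12]: 13 solutions.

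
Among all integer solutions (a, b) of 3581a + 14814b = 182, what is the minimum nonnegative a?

gcd(14814, 3581) = 1  (14814 = 4×3581 + 490, 3581 = 7×490 + 151, 490 = 3×151 + 37, 151 = 4×37 + 3, 37 = 12×3 + 1, 3 = 3×1).
1 divides 182, so solutions exist.
Back-substituting, 3581×(-4807) + 14814×(1162) = 1.
Scale by 182/1 = 182: (a₀, b₀) = (-874874, 211484).
General solution: a = -874874 + 14814t, b = 211484 - 3581t for integer t.
a ≥ 0: smallest is -874874 mod 14814 = 13966 (at t = 60), with b = -3376.

13966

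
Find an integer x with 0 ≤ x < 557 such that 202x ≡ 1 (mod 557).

gcd(557, 202) = 1.
By Bézout, 202*(91) + 557*(-33) = 1.
So 202*91 ≡ 1 (mod 557), and 91 mod 557 = 91.

91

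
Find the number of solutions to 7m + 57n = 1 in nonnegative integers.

gcd(57, 7) = 1.
By Bézout, 7*(-8) + 57*(1) = 1.
One solution: (49, -6).
General: m = 49 + 57t, n = -6 - 7t.
m ≥ 0 ⇒ t ≥ 0; n ≥ 0 ⇒ t ≤ -1. So t ∈ [0, -1]: 0 solutions.

0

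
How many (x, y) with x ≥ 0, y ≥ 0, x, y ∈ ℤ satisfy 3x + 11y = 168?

6

gcd(11, 3) = 1  (11 = 3·3 + 2, 3 = 1·2 + 1, 2 = 2·1).
Back-substituting, 3·(4) + 11·(-1) = 1.
Scale by 168: one solution is (672, -168). Reduce x mod 11: (1, 15).
General: x = 1 + 11t, y = 15 - 3t.
x ≥ 0 ⇒ t ≥ 0; y ≥ 0 ⇒ t ≤ 5. So t ∈ [0, 5]: 6 solutions.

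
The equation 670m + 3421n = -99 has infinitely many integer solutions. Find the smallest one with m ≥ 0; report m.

gcd(3421, 670):
  3421 = 5*670 + 71
  670 = 9*71 + 31
  71 = 2*31 + 9
  31 = 3*9 + 4
  9 = 2*4 + 1
  4 = 4*1
so gcd(3421, 670) = 1.
1 divides -99, so solutions exist.
Back-substitute for Bézout coefficients:
  1 = 9 - 2*4
  ... = 670*(-771) + 3421*(151)
Scale by -99/1 = -99: (m₀, n₀) = (76329, -14949).
General solution: m = 76329 + 3421t, n = -14949 - 670t for integer t.
m ≥ 0: smallest is 76329 mod 3421 = 1067 (at t = -22), with n = -209.

1067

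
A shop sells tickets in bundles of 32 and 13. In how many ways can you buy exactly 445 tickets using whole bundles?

Need nonnegative integers with 32j + 13k = 445.
gcd(32, 13) = 1, and 32·(-2) + 13·(5) = 1.
So (j₀, k₀) = (-890, 2225); general j = -890 + 13t, k = 2225 - 32t.
j ≥ 0 ⇒ t ≥ 69; k ≥ 0 ⇒ t ≤ 69. That's 1 value of t.

1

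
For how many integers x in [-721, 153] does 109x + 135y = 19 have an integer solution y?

6

gcd(135, 109):
  135 = 1×109 + 26
  109 = 4×26 + 5
  26 = 5×5 + 1
  5 = 5×1
so gcd(135, 109) = 1.
Back-substitute for Bézout coefficients:
  1 = 26 - 5×5
  ... = 109×(-26) + 135×(21)
Scale by 19: particular solution (-494, 399); reduce x mod 135: (46, -37).
General solution: x = 46 + 135t, y = -37 - 109t for integer t.
-721 ≤ 46 + 135t ≤ 153 gives t ∈ [-5, 0], which is 6 values.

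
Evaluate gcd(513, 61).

1

gcd(513, 61):
  513 = 8×61 + 25
  61 = 2×25 + 11
  25 = 2×11 + 3
  11 = 3×3 + 2
  3 = 1×2 + 1
  2 = 2×1
so gcd(513, 61) = 1.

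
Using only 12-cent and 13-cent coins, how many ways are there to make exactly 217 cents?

Need nonnegative integers with 12j + 13k = 217.
gcd(12, 13) = 1, and 12·(-1) + 13·(1) = 1.
So (j₀, k₀) = (-217, 217); general j = -217 + 13t, k = 217 - 12t.
j ≥ 0 ⇒ t ≥ 17; k ≥ 0 ⇒ t ≤ 18. That's 2 values of t.

2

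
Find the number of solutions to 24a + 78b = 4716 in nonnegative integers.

gcd(78, 24) = 6  (78 = 3·24 + 6, 24 = 4·6).
Back-substituting, 24·(-3) + 78·(1) = 6.
Scale by 786: one solution is (-2358, 786). Reduce a mod 13: (8, 58).
General: a = 8 + 13t, b = 58 - 4t.
a ≥ 0 ⇒ t ≥ 0; b ≥ 0 ⇒ t ≤ 14. So t ∈ [0, 14]: 15 solutions.

15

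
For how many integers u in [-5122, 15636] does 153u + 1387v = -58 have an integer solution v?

15

gcd(1387, 153) = 1.
By Bézout, 153·(-417) + 1387·(46) = 1.
Particular solution: (607, -67).
General solution: u = 607 + 1387t, v = -67 - 153t for integer t.
-5122 ≤ 607 + 1387t ≤ 15636 gives t ∈ [-4, 10], which is 15 values.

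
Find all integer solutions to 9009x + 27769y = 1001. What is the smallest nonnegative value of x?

gcd(27769, 9009) = 7  (27769 = 3·9009 + 742, 9009 = 12·742 + 105, 742 = 7·105 + 7, 105 = 15·7).
7 divides 1001, so solutions exist.
Back-substituting, 9009·(-262) + 27769·(85) = 7.
Scale by 1001/7 = 143: (x₀, y₀) = (-37466, 12155).
General solution: x = -37466 + 3967t, y = 12155 - 1287t for integer t.
x ≥ 0: smallest is -37466 mod 3967 = 2204 (at t = 10), with y = -715.

2204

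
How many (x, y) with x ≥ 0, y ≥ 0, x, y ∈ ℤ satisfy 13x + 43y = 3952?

8

gcd(43, 13):
  43 = 3×13 + 4
  13 = 3×4 + 1
  4 = 4×1
so gcd(43, 13) = 1.
Back-substitute for Bézout coefficients:
  1 = 13 - 3×4
  ... = 13×(10) + 43×(-3)
Scale by 3952: one solution is (39520, -11856). Reduce x mod 43: (3, 91).
General: x = 3 + 43t, y = 91 - 13t.
x ≥ 0 ⇒ t ≥ 0; y ≥ 0 ⇒ t ≤ 7. So t ∈ [0, 7]: 8 solutions.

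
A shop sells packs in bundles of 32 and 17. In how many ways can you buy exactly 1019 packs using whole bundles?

2

Need nonnegative integers with 32j + 17k = 1019.
gcd(32, 17) = 1, and 32·(8) + 17·(-15) = 1.
So (j₀, k₀) = (8152, -15285); general j = 8152 + 17t, k = -15285 - 32t.
j ≥ 0 ⇒ t ≥ -479; k ≥ 0 ⇒ t ≤ -478. That's 2 values of t.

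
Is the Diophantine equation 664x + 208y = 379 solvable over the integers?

no

gcd(664, 208) = 8  (664 = 3×208 + 40, 208 = 5×40 + 8, 40 = 5×8).
8 does not divide 379 (remainder 3), so no integer solutions.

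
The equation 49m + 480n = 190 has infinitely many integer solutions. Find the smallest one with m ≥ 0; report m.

190

gcd(480, 49):
  480 = 9×49 + 39
  49 = 1×39 + 10
  39 = 3×10 + 9
  10 = 1×9 + 1
  9 = 9×1
so gcd(480, 49) = 1.
1 divides 190, so solutions exist.
Back-substitute for Bézout coefficients:
  1 = 10 - 1×9
  ... = 49×(49) + 480×(-5)
Scale by 190/1 = 190: (m₀, n₀) = (9310, -950).
General solution: m = 9310 + 480t, n = -950 - 49t for integer t.
m ≥ 0: smallest is 9310 mod 480 = 190 (at t = -19), with n = -19.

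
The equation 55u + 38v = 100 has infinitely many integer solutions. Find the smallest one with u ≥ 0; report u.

gcd(55, 38):
  55 = 1·38 + 17
  38 = 2·17 + 4
  17 = 4·4 + 1
  4 = 4·1
so gcd(55, 38) = 1.
1 divides 100, so solutions exist.
Back-substitute for Bézout coefficients:
  1 = 17 - 4·4
  ... = 55·(9) + 38·(-13)
Scale by 100/1 = 100: (u₀, v₀) = (900, -1300).
General solution: u = 900 + 38t, v = -1300 - 55t for integer t.
u ≥ 0: smallest is 900 mod 38 = 26 (at t = -23), with v = -35.

26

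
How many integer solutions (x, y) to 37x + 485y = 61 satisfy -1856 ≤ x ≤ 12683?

30

gcd(485, 37):
  485 = 13·37 + 4
  37 = 9·4 + 1
  4 = 4·1
so gcd(485, 37) = 1.
Back-substitute for Bézout coefficients:
  1 = 37 - 9·4
  ... = 37·(118) + 485·(-9)
Scale by 61: particular solution (7198, -549); reduce x mod 485: (408, -31).
General solution: x = 408 + 485t, y = -31 - 37t for integer t.
-1856 ≤ 408 + 485t ≤ 12683 gives t ∈ [-4, 25], which is 30 values.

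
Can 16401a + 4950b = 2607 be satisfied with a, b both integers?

yes

gcd(16401, 4950):
  16401 = 3×4950 + 1551
  4950 = 3×1551 + 297
  1551 = 5×297 + 66
  297 = 4×66 + 33
  66 = 2×33
so gcd(16401, 4950) = 33.
33 divides 2607, so integer solutions exist.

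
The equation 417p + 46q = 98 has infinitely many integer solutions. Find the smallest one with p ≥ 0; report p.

2

gcd(417, 46) = 1.
1 divides 98, so solutions exist.
By Bézout, 417·(-15) + 46·(136) = 1.
Scale by 98/1 = 98: (p₀, q₀) = (-1470, 13328).
General solution: p = -1470 + 46t, q = 13328 - 417t for integer t.
p ≥ 0: smallest is -1470 mod 46 = 2 (at t = 32), with q = -16.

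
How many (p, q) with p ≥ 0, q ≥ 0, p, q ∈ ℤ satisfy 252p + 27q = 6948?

9

gcd(252, 27) = 9  (252 = 9×27 + 9, 27 = 3×9).
Back-substituting, 252×(1) + 27×(-9) = 9.
Scale by 772: one solution is (772, -6948). Reduce p mod 3: (1, 248).
General: p = 1 + 3t, q = 248 - 28t.
p ≥ 0 ⇒ t ≥ 0; q ≥ 0 ⇒ t ≤ 8. So t ∈ [0, 8]: 9 solutions.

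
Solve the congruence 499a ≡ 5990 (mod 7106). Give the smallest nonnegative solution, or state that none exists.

2262

gcd(7106, 499):
  7106 = 14·499 + 120
  499 = 4·120 + 19
  120 = 6·19 + 6
  19 = 3·6 + 1
  6 = 6·1
so gcd(7106, 499) = 1.
1 divides 5990, so solutions exist.
Back-substitute for Bézout coefficients:
  1 = 19 - 3·6
  ... = 499·(1125) + 7106·(-79)
So 499·(1125) ≡ 1 (mod 7106); multiply by 5990: a ≡ 6738750 (mod 7106).
Smallest nonnegative: a = 6738750 mod 7106 = 2262.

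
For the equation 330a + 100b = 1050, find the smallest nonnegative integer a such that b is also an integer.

gcd(330, 100) = 10.
10 divides 1050, so solutions exist.
By Bézout, 330*(-3) + 100*(10) = 10.
Scale by 1050/10 = 105: (a₀, b₀) = (-315, 1050).
General solution: a = -315 + 10t, b = 1050 - 33t for integer t.
a ≥ 0: smallest is -315 mod 10 = 5 (at t = 32), with b = -6.

5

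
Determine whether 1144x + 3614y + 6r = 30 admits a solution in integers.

yes

gcd(3614, 1144) = 26  (3614 = 3*1144 + 182, 1144 = 6*182 + 52, 182 = 3*52 + 26, 52 = 2*26).
gcd(26, 6) = 2.
2 divides 30, so integer solutions exist.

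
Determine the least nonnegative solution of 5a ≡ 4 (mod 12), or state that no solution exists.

8

gcd(12, 5) = 1  (12 = 2·5 + 2, 5 = 2·2 + 1, 2 = 2·1).
1 divides 4, so solutions exist.
Back-substituting, 5·(5) + 12·(-2) = 1.
So 5·(5) ≡ 1 (mod 12); multiply by 4: a ≡ 20 (mod 12).
Smallest nonnegative: a = 20 mod 12 = 8.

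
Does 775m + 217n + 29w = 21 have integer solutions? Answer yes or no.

gcd(775, 217) = 31.
gcd(31, 29) = 1.
1 divides 21, so integer solutions exist.

yes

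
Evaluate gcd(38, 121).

gcd(121, 38) = 1  (121 = 3·38 + 7, 38 = 5·7 + 3, 7 = 2·3 + 1, 3 = 3·1).

1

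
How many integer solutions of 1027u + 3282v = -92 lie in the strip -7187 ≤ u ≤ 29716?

gcd(3282, 1027):
  3282 = 3*1027 + 201
  1027 = 5*201 + 22
  201 = 9*22 + 3
  22 = 7*3 + 1
  3 = 3*1
so gcd(3282, 1027) = 1.
Back-substitute for Bézout coefficients:
  1 = 22 - 7*3
  ... = 1027*(1045) + 3282*(-327)
Scale by -92: particular solution (-96140, 30084); reduce u mod 3282: (2320, -726).
General solution: u = 2320 + 3282t, v = -726 - 1027t for integer t.
-7187 ≤ 2320 + 3282t ≤ 29716 gives t ∈ [-2, 8], which is 11 values.

11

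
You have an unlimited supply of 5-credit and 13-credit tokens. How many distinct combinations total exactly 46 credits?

Need nonnegative integers with 5j + 13k = 46.
gcd(5, 13) = 1, and 5·(-5) + 13·(2) = 1.
So (j₀, k₀) = (-230, 92); general j = -230 + 13t, k = 92 - 5t.
j ≥ 0 ⇒ t ≥ 18; k ≥ 0 ⇒ t ≤ 18. That's 1 value of t.

1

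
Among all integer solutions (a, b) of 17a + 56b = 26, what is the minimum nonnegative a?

18

gcd(56, 17) = 1.
1 divides 26, so solutions exist.
By Bézout, 17*(-23) + 56*(7) = 1.
Scale by 26/1 = 26: (a₀, b₀) = (-598, 182).
General solution: a = -598 + 56t, b = 182 - 17t for integer t.
a ≥ 0: smallest is -598 mod 56 = 18 (at t = 11), with b = -5.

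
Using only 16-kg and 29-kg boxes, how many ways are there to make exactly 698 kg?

Need nonnegative integers with 16j + 29k = 698.
gcd(16, 29) = 1, and 16·(-9) + 29·(5) = 1.
So (j₀, k₀) = (-6282, 3490); general j = -6282 + 29t, k = 3490 - 16t.
j ≥ 0 ⇒ t ≥ 217; k ≥ 0 ⇒ t ≤ 218. That's 2 values of t.

2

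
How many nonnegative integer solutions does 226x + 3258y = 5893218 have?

16

gcd(3258, 226) = 2  (3258 = 14*226 + 94, 226 = 2*94 + 38, 94 = 2*38 + 18, 38 = 2*18 + 2, 18 = 9*2).
Back-substituting, 226*(173) + 3258*(-12) = 2.
Scale by 2946609: one solution is (509763357, -35359308). Reduce x mod 1629: (387, 1782).
General: x = 387 + 1629t, y = 1782 - 113t.
x ≥ 0 ⇒ t ≥ 0; y ≥ 0 ⇒ t ≤ 15. So t ∈ [0, 15]: 16 solutions.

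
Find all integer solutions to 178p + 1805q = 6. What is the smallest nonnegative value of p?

142

gcd(1805, 178):
  1805 = 10×178 + 25
  178 = 7×25 + 3
  25 = 8×3 + 1
  3 = 3×1
so gcd(1805, 178) = 1.
1 divides 6, so solutions exist.
Back-substitute for Bézout coefficients:
  1 = 25 - 8×3
  ... = 178×(-578) + 1805×(57)
Scale by 6/1 = 6: (p₀, q₀) = (-3468, 342).
General solution: p = -3468 + 1805t, q = 342 - 178t for integer t.
p ≥ 0: smallest is -3468 mod 1805 = 142 (at t = 2), with q = -14.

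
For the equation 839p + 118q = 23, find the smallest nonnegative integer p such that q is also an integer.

29

gcd(839, 118) = 1.
1 divides 23, so solutions exist.
By Bézout, 839·(-9) + 118·(64) = 1.
Scale by 23/1 = 23: (p₀, q₀) = (-207, 1472).
General solution: p = -207 + 118t, q = 1472 - 839t for integer t.
p ≥ 0: smallest is -207 mod 118 = 29 (at t = 2), with q = -206.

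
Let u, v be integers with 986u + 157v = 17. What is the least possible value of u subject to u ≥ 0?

gcd(986, 157) = 1.
1 divides 17, so solutions exist.
By Bézout, 986·(25) + 157·(-157) = 1.
Scale by 17/1 = 17: (u₀, v₀) = (425, -2669).
General solution: u = 425 + 157t, v = -2669 - 986t for integer t.
u ≥ 0: smallest is 425 mod 157 = 111 (at t = -2), with v = -697.

111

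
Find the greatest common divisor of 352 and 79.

1

gcd(352, 79):
  352 = 4·79 + 36
  79 = 2·36 + 7
  36 = 5·7 + 1
  7 = 7·1
so gcd(352, 79) = 1.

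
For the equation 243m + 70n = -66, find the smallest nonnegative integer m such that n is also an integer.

gcd(243, 70):
  243 = 3×70 + 33
  70 = 2×33 + 4
  33 = 8×4 + 1
  4 = 4×1
so gcd(243, 70) = 1.
1 divides -66, so solutions exist.
Back-substitute for Bézout coefficients:
  1 = 33 - 8×4
  ... = 243×(17) + 70×(-59)
Scale by -66/1 = -66: (m₀, n₀) = (-1122, 3894).
General solution: m = -1122 + 70t, n = 3894 - 243t for integer t.
m ≥ 0: smallest is -1122 mod 70 = 68 (at t = 17), with n = -237.

68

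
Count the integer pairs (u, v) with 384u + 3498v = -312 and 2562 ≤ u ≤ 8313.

10

gcd(3498, 384) = 6.
By Bézout, 384*(82) + 3498*(-9) = 6.
Particular solution: (400, -44).
General solution: u = 400 + 583t, v = -44 - 64t for integer t.
2562 ≤ 400 + 583t ≤ 8313 gives t ∈ [4, 13], which is 10 values.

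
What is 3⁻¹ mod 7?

5

gcd(7, 3) = 1  (7 = 2*3 + 1, 3 = 3*1).
Back-substituting, 3*(-2) + 7*(1) = 1.
So 3*-2 ≡ 1 (mod 7), and -2 mod 7 = 5.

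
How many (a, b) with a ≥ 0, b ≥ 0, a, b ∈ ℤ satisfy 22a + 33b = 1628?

gcd(33, 22) = 11  (33 = 1·22 + 11, 22 = 2·11).
Back-substituting, 22·(-1) + 33·(1) = 11.
Scale by 148: one solution is (-148, 148). Reduce a mod 3: (2, 48).
General: a = 2 + 3t, b = 48 - 2t.
a ≥ 0 ⇒ t ≥ 0; b ≥ 0 ⇒ t ≤ 24. So t ∈ [0, 24]: 25 solutions.

25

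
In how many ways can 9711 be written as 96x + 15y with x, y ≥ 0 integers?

gcd(96, 15) = 3.
By Bézout, 96*(-2) + 15*(13) = 3.
One solution: (1, 641).
General: x = 1 + 5t, y = 641 - 32t.
x ≥ 0 ⇒ t ≥ 0; y ≥ 0 ⇒ t ≤ 20. So t ∈ [0, 20]: 21 solutions.

21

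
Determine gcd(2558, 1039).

gcd(2558, 1039):
  2558 = 2·1039 + 480
  1039 = 2·480 + 79
  480 = 6·79 + 6
  79 = 13·6 + 1
  6 = 6·1
so gcd(2558, 1039) = 1.

1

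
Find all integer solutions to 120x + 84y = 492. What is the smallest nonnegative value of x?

gcd(120, 84):
  120 = 1·84 + 36
  84 = 2·36 + 12
  36 = 3·12
so gcd(120, 84) = 12.
12 divides 492, so solutions exist.
Back-substitute for Bézout coefficients:
  12 = 84 - 2·36
  ... = 120·(-2) + 84·(3)
Scale by 492/12 = 41: (x₀, y₀) = (-82, 123).
General solution: x = -82 + 7t, y = 123 - 10t for integer t.
x ≥ 0: smallest is -82 mod 7 = 2 (at t = 12), with y = 3.

2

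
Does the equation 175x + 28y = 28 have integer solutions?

gcd(175, 28) = 7.
7 divides 28, so integer solutions exist.

yes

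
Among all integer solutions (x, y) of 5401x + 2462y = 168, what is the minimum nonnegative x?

1332

gcd(5401, 2462):
  5401 = 2·2462 + 477
  2462 = 5·477 + 77
  477 = 6·77 + 15
  77 = 5·15 + 2
  15 = 7·2 + 1
  2 = 2·1
so gcd(5401, 2462) = 1.
1 divides 168, so solutions exist.
Back-substitute for Bézout coefficients:
  1 = 15 - 7·2
  ... = 5401·(1151) + 2462·(-2525)
Scale by 168/1 = 168: (x₀, y₀) = (193368, -424200).
General solution: x = 193368 + 2462t, y = -424200 - 5401t for integer t.
x ≥ 0: smallest is 193368 mod 2462 = 1332 (at t = -78), with y = -2922.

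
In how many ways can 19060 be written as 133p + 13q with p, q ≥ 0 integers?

gcd(133, 13) = 1  (133 = 10*13 + 3, 13 = 4*3 + 1, 3 = 3*1).
Back-substituting, 133*(-4) + 13*(41) = 1.
Scale by 19060: one solution is (-76240, 781460). Reduce p mod 13: (5, 1415).
General: p = 5 + 13t, q = 1415 - 133t.
p ≥ 0 ⇒ t ≥ 0; q ≥ 0 ⇒ t ≤ 10. So t ∈ [0, 10]: 11 solutions.

11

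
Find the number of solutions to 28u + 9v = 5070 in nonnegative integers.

20

gcd(28, 9):
  28 = 3×9 + 1
  9 = 9×1
so gcd(28, 9) = 1.
Back-substitute for Bézout coefficients:
  1 = 28 - 3×9
  ... = 28×(1) + 9×(-3)
Scale by 5070: one solution is (5070, -15210). Reduce u mod 9: (3, 554).
General: u = 3 + 9t, v = 554 - 28t.
u ≥ 0 ⇒ t ≥ 0; v ≥ 0 ⇒ t ≤ 19. So t ∈ [0, 19]: 20 solutions.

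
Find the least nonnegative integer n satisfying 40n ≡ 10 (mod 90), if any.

gcd(90, 40) = 10  (90 = 2×40 + 10, 40 = 4×10).
10 divides 10, so solutions exist.
Back-substituting, 40×(-2) + 90×(1) = 10.
So 40×(-2) ≡ 10 (mod 90); multiply by 1: n ≡ -2 (mod 9).
Smallest nonnegative: n = -2 mod 9 = 7.

7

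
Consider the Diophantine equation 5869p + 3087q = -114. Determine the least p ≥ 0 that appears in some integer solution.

2055

gcd(5869, 3087):
  5869 = 1·3087 + 2782
  3087 = 1·2782 + 305
  2782 = 9·305 + 37
  305 = 8·37 + 9
  37 = 4·9 + 1
  9 = 9·1
so gcd(5869, 3087) = 1.
1 divides -114, so solutions exist.
Back-substitute for Bézout coefficients:
  1 = 37 - 4·9
  ... = 5869·(334) + 3087·(-635)
Scale by -114/1 = -114: (p₀, q₀) = (-38076, 72390).
General solution: p = -38076 + 3087t, q = 72390 - 5869t for integer t.
p ≥ 0: smallest is -38076 mod 3087 = 2055 (at t = 13), with q = -3907.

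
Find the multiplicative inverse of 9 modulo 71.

8

gcd(71, 9) = 1  (71 = 7·9 + 8, 9 = 1·8 + 1, 8 = 8·1).
Back-substituting, 9·(8) + 71·(-1) = 1.
So 9·8 ≡ 1 (mod 71), and 8 mod 71 = 8.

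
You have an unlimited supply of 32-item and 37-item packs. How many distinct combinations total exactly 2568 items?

2

Need nonnegative integers with 32j + 37k = 2568.
gcd(32, 37) = 1, and 32·(-15) + 37·(13) = 1.
So (j₀, k₀) = (-38520, 33384); general j = -38520 + 37t, k = 33384 - 32t.
j ≥ 0 ⇒ t ≥ 1042; k ≥ 0 ⇒ t ≤ 1043. That's 2 values of t.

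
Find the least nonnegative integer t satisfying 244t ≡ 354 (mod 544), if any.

no solution

gcd(544, 244):
  544 = 2×244 + 56
  244 = 4×56 + 20
  56 = 2×20 + 16
  20 = 1×16 + 4
  16 = 4×4
so gcd(544, 244) = 4.
4 does not divide 354, so the congruence has no solution.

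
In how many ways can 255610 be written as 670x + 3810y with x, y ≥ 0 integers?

gcd(3810, 670):
  3810 = 5*670 + 460
  670 = 1*460 + 210
  460 = 2*210 + 40
  210 = 5*40 + 10
  40 = 4*10
so gcd(3810, 670) = 10.
Back-substitute for Bézout coefficients:
  10 = 210 - 5*40
  ... = 670*(91) + 3810*(-16)
Scale by 25561: one solution is (2326051, -408976). Reduce x mod 381: (46, 59).
General: x = 46 + 381t, y = 59 - 67t.
x ≥ 0 ⇒ t ≥ 0; y ≥ 0 ⇒ t ≤ 0. So t ∈ [0, 0]: 1 solution.

1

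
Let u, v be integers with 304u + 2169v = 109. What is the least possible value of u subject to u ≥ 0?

gcd(2169, 304) = 1  (2169 = 7×304 + 41, 304 = 7×41 + 17, 41 = 2×17 + 7, 17 = 2×7 + 3, 7 = 2×3 + 1, 3 = 3×1).
1 divides 109, so solutions exist.
Back-substituting, 304×(-635) + 2169×(89) = 1.
Scale by 109/1 = 109: (u₀, v₀) = (-69215, 9701).
General solution: u = -69215 + 2169t, v = 9701 - 304t for integer t.
u ≥ 0: smallest is -69215 mod 2169 = 193 (at t = 32), with v = -27.

193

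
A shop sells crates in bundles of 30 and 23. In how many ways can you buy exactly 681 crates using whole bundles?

Need nonnegative integers with 30j + 23k = 681.
gcd(30, 23) = 1, and 30·(10) + 23·(-13) = 1.
So (j₀, k₀) = (6810, -8853); general j = 6810 + 23t, k = -8853 - 30t.
j ≥ 0 ⇒ t ≥ -296; k ≥ 0 ⇒ t ≤ -296. That's 1 value of t.

1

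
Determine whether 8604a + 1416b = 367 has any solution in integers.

gcd(8604, 1416) = 12.
12 does not divide 367 (remainder 7), so no integer solutions.

no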